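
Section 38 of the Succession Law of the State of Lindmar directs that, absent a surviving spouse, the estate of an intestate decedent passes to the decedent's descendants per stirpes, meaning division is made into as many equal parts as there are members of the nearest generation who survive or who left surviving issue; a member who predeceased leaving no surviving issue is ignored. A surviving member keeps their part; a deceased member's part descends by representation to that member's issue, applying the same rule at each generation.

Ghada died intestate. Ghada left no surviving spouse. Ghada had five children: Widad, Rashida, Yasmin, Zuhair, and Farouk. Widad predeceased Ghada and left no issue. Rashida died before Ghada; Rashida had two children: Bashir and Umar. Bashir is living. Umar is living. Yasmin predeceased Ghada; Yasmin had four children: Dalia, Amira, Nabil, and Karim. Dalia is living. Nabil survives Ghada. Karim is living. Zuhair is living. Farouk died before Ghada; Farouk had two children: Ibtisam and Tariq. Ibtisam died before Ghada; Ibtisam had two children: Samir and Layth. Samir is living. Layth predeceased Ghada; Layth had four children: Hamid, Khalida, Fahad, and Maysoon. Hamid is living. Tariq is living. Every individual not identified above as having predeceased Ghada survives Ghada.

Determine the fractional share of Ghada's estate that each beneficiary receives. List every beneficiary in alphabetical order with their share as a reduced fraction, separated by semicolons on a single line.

Amira 1/16; Bashir 1/8; Dalia 1/16; Fahad 1/64; Hamid 1/64; Karim 1/16; Khalida 1/64; Maysoon 1/64; Nabil 1/16; Samir 1/16; Tariq 1/8; Umar 1/8; Zuhair 1/4

There is no surviving spouse, so the entire estate passes to Ghada's descendants per stirpes.
Widad left no surviving issue, so that branch lapses and is disregarded.
The estate is divided into 4 equal shares of 1/4 among Rashida, Yasmin, Zuhair, Farouk.
Rashida predeceased; the 1/4 allotted to Rashida's branch passes to Rashida's issue by representation.
The 1/4 is divided into 2 equal shares of 1/8 among Bashir, Umar.
Bashir is living and takes 1/8.
Umar is living and takes 1/8.
Yasmin predeceased; the 1/4 allotted to Yasmin's branch passes to Yasmin's issue by representation.
The 1/4 is divided into 4 equal shares of 1/16 among Dalia, Amira, Nabil, Karim.
Dalia is living and takes 1/16.
Amira is living and takes 1/16.
Nabil is living and takes 1/16.
Karim is living and takes 1/16.
Zuhair is living and takes 1/4.
Farouk predeceased; the 1/4 allotted to Farouk's branch passes to Farouk's issue by representation.
The 1/4 is divided into 2 equal shares of 1/8 among Ibtisam, Tariq.
Ibtisam predeceased; the 1/8 allotted to Ibtisam's branch passes to Ibtisam's issue by representation.
The 1/8 is divided into 2 equal shares of 1/16 among Samir, Layth.
Samir is living and takes 1/16.
Layth predeceased; the 1/16 allotted to Layth's branch passes to Layth's issue by representation.
The 1/16 is divided into 4 equal shares of 1/64 among Hamid, Khalida, Fahad, Maysoon.
Hamid is living and takes 1/64.
Khalida is living and takes 1/64.
Fahad is living and takes 1/64.
Maysoon is living and takes 1/64.
Tariq is living and takes 1/8.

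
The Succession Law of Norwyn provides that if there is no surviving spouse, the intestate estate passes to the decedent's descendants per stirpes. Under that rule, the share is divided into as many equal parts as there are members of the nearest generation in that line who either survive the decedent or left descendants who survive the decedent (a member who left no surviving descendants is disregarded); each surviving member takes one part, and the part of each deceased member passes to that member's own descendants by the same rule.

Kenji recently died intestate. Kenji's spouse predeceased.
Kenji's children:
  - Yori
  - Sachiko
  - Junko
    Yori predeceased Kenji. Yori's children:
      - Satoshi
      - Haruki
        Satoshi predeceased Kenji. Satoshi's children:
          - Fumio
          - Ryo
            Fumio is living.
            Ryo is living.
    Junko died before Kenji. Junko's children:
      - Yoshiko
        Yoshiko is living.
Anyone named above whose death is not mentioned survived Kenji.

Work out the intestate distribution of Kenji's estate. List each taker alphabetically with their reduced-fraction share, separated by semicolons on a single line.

Fumio 1/12; Haruki 1/6; Ryo 1/12; Sachiko 1/3; Yoshiko 1/3

There is no surviving spouse, so the entire estate passes to Kenji's descendants per stirpes.
The estate is divided into 3 equal shares of 1/3 among Yori, Sachiko, Junko.
Yori predeceased; the 1/3 allotted to Yori's branch passes to Yori's issue by representation.
The 1/3 is divided into 2 equal shares of 1/6 among Satoshi, Haruki.
Satoshi predeceased; the 1/6 allotted to Satoshi's branch passes to Satoshi's issue by representation.
The 1/6 is divided into 2 equal shares of 1/12 among Fumio, Ryo.
Fumio is living and takes 1/12.
Ryo is living and takes 1/12.
Haruki is living and takes 1/6.
Sachiko is living and takes 1/3.
Junko predeceased; the 1/3 allotted to Junko's branch passes to Junko's issue by representation.
Yoshiko is the sole taker at this level and receives the full 1/3.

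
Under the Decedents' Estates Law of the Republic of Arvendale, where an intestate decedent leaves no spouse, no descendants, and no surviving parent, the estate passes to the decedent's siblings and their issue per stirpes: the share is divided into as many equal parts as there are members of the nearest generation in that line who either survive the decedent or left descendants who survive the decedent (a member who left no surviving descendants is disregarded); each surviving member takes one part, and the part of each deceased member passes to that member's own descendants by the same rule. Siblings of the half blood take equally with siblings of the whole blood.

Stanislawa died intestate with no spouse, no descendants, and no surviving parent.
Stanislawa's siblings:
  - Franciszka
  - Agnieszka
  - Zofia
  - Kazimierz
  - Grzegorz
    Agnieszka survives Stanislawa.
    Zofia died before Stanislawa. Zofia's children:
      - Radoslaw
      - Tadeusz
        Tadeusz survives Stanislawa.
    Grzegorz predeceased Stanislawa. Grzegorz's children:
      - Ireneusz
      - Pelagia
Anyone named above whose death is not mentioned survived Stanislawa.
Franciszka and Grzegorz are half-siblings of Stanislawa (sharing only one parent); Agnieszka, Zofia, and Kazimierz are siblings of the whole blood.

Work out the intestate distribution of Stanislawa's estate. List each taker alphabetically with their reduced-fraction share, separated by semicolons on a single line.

No spouse, descendants, or parent survives, so the estate passes to Stanislawa's siblings per stirpes.
Half-blood and whole-blood siblings take equally under the stated rule.
The estate is divided into 5 equal shares of 1/5 among Franciszka, Agnieszka, Zofia, Kazimierz, Grzegorz.
Franciszka is living and takes 1/5.
Agnieszka is living and takes 1/5.
Zofia predeceased; the 1/5 allotted to Zofia's branch passes to Zofia's issue by representation.
The 1/5 is divided into 2 equal shares of 1/10 among Radoslaw, Tadeusz.
Radoslaw is living and takes 1/10.
Tadeusz is living and takes 1/10.
Kazimierz is living and takes 1/5.
Grzegorz predeceased; the 1/5 allotted to Grzegorz's branch passes to Grzegorz's issue by representation.
The 1/5 is divided into 2 equal shares of 1/10 among Ireneusz, Pelagia.
Ireneusz is living and takes 1/10.
Pelagia is living and takes 1/10.

Agnieszka 1/5; Franciszka 1/5; Ireneusz 1/10; Kazimierz 1/5; Pelagia 1/10; Radoslaw 1/10; Tadeusz 1/10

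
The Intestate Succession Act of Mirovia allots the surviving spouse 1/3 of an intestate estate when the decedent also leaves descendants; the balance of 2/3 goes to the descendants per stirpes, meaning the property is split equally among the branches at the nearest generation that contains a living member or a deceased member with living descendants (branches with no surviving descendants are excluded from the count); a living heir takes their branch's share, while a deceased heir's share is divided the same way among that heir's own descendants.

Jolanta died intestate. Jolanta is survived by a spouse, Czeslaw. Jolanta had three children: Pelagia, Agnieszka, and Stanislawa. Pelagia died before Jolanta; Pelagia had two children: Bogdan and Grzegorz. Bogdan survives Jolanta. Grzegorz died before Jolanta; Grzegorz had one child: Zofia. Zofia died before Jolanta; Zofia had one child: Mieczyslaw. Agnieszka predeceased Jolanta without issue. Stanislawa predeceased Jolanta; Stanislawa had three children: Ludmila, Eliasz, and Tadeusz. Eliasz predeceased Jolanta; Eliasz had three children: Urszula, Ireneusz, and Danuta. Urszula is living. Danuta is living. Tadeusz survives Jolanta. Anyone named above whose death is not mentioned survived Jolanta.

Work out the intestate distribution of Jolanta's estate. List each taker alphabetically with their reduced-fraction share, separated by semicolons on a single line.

Bogdan 1/6; Czeslaw 1/3; Danuta 1/27; Ireneusz 1/27; Ludmila 1/9; Mieczyslaw 1/6; Tadeusz 1/9; Urszula 1/27

Czeslaw, as surviving spouse, takes 1/3.
The remaining 2/3 passes to Jolanta's descendants per stirpes.
Agnieszka left no surviving issue, so that branch lapses and is disregarded.
The 2/3 is divided into 2 equal shares of 1/3 among Pelagia, Stanislawa.
Pelagia predeceased; the 1/3 allotted to Pelagia's branch passes to Pelagia's issue by representation.
The 1/3 is divided into 2 equal shares of 1/6 among Bogdan, Grzegorz.
Bogdan is living and takes 1/6.
Grzegorz predeceased; the 1/6 allotted to Grzegorz's branch passes to Grzegorz's issue by representation.
Zofia's line is the sole branch at this level, so the full 1/6 passes to Zofia's issue by representation.
Mieczyslaw is the sole taker at this level and receives the full 1/6.
Stanislawa predeceased; the 1/3 allotted to Stanislawa's branch passes to Stanislawa's issue by representation.
The 1/3 is divided into 3 equal shares of 1/9 among Ludmila, Eliasz, Tadeusz.
Ludmila is living and takes 1/9.
Eliasz predeceased; the 1/9 allotted to Eliasz's branch passes to Eliasz's issue by representation.
The 1/9 is divided into 3 equal shares of 1/27 among Urszula, Ireneusz, Danuta.
Urszula is living and takes 1/27.
Ireneusz is living and takes 1/27.
Danuta is living and takes 1/27.
Tadeusz is living and takes 1/9.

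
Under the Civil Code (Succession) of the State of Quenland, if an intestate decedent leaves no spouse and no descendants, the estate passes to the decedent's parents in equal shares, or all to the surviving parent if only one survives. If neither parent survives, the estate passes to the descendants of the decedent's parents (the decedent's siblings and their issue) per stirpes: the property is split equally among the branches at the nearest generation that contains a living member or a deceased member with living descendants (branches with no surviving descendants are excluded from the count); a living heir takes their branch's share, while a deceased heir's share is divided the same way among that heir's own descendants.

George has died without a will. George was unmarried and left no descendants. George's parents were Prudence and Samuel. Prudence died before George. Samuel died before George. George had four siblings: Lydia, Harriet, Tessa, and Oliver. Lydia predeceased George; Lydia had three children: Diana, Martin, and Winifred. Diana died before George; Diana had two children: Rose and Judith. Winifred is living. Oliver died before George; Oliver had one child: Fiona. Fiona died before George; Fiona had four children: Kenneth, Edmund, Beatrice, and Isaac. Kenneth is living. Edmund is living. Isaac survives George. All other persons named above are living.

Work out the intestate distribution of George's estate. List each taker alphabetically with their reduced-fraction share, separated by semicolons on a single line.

Beatrice 1/16; Edmund 1/16; Harriet 1/4; Isaac 1/16; Judith 1/24; Kenneth 1/16; Martin 1/12; Rose 1/24; Tessa 1/4; Winifred 1/12

Neither parent survives and there are no descendants, so the estate passes to George's siblings and their issue per stirpes.
The estate is divided into 4 equal shares of 1/4 among Lydia, Harriet, Tessa, Oliver.
Lydia predeceased; the 1/4 allotted to Lydia's branch passes to Lydia's issue by representation.
The 1/4 is divided into 3 equal shares of 1/12 among Diana, Martin, Winifred.
Diana predeceased; the 1/12 allotted to Diana's branch passes to Diana's issue by representation.
The 1/12 is divided into 2 equal shares of 1/24 among Rose, Judith.
Rose is living and takes 1/24.
Judith is living and takes 1/24.
Martin is living and takes 1/12.
Winifred is living and takes 1/12.
Harriet is living and takes 1/4.
Tessa is living and takes 1/4.
Oliver predeceased; the 1/4 allotted to Oliver's branch passes to Oliver's issue by representation.
Fiona's line is the sole branch at this level, so the full 1/4 passes to Fiona's issue by representation.
The 1/4 is divided into 4 equal shares of 1/16 among Kenneth, Edmund, Beatrice, Isaac.
Kenneth is living and takes 1/16.
Edmund is living and takes 1/16.
Beatrice is living and takes 1/16.
Isaac is living and takes 1/16.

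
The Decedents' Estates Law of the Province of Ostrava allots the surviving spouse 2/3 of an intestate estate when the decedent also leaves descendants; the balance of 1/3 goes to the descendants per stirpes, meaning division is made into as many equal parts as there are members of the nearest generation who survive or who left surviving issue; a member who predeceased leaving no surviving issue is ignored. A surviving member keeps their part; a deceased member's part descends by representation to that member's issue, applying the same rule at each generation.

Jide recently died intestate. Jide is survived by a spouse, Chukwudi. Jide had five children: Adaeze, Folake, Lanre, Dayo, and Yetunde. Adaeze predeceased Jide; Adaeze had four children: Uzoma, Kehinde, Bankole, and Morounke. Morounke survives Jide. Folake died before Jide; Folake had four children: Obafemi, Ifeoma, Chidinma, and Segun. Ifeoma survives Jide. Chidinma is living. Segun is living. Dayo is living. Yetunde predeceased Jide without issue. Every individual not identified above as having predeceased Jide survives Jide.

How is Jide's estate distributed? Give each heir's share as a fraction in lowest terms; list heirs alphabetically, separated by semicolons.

Chukwudi, as surviving spouse, takes 2/3.
The remaining 1/3 passes to Jide's descendants per stirpes.
Yetunde left no surviving issue, so that branch lapses and is disregarded.
The 1/3 is divided into 4 equal shares of 1/12 among Adaeze, Folake, Lanre, Dayo.
Adaeze predeceased; the 1/12 allotted to Adaeze's branch passes to Adaeze's issue by representation.
The 1/12 is divided into 4 equal shares of 1/48 among Uzoma, Kehinde, Bankole, Morounke.
Uzoma is living and takes 1/48.
Kehinde is living and takes 1/48.
Bankole is living and takes 1/48.
Morounke is living and takes 1/48.
Folake predeceased; the 1/12 allotted to Folake's branch passes to Folake's issue by representation.
The 1/12 is divided into 4 equal shares of 1/48 among Obafemi, Ifeoma, Chidinma, Segun.
Obafemi is living and takes 1/48.
Ifeoma is living and takes 1/48.
Chidinma is living and takes 1/48.
Segun is living and takes 1/48.
Lanre is living and takes 1/12.
Dayo is living and takes 1/12.

Bankole 1/48; Chidinma 1/48; Chukwudi 2/3; Dayo 1/12; Ifeoma 1/48; Kehinde 1/48; Lanre 1/12; Morounke 1/48; Obafemi 1/48; Segun 1/48; Uzoma 1/48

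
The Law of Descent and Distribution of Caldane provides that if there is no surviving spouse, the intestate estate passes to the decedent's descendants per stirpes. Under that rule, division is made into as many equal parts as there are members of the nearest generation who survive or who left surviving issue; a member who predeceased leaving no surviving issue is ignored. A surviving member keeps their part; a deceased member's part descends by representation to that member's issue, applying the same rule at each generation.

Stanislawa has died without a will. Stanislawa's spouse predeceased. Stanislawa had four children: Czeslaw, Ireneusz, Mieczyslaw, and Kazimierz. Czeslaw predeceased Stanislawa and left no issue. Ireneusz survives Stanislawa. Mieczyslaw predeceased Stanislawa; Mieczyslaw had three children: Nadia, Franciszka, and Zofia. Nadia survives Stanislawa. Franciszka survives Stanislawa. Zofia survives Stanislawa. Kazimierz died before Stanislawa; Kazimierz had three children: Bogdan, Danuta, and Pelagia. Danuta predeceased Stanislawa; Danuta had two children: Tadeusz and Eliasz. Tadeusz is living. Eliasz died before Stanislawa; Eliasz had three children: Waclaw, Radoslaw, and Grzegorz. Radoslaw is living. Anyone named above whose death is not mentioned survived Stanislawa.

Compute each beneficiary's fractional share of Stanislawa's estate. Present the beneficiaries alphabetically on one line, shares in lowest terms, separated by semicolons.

Bogdan 1/9; Franciszka 1/9; Grzegorz 1/54; Ireneusz 1/3; Nadia 1/9; Pelagia 1/9; Radoslaw 1/54; Tadeusz 1/18; Waclaw 1/54; Zofia 1/9

There is no surviving spouse, so the entire estate passes to Stanislawa's descendants per stirpes.
Czeslaw left no surviving issue, so that branch lapses and is disregarded.
The estate is divided into 3 equal shares of 1/3 among Ireneusz, Mieczyslaw, Kazimierz.
Ireneusz is living and takes 1/3.
Mieczyslaw predeceased; the 1/3 allotted to Mieczyslaw's branch passes to Mieczyslaw's issue by representation.
The 1/3 is divided into 3 equal shares of 1/9 among Nadia, Franciszka, Zofia.
Nadia is living and takes 1/9.
Franciszka is living and takes 1/9.
Zofia is living and takes 1/9.
Kazimierz predeceased; the 1/3 allotted to Kazimierz's branch passes to Kazimierz's issue by representation.
The 1/3 is divided into 3 equal shares of 1/9 among Bogdan, Danuta, Pelagia.
Bogdan is living and takes 1/9.
Danuta predeceased; the 1/9 allotted to Danuta's branch passes to Danuta's issue by representation.
The 1/9 is divided into 2 equal shares of 1/18 among Tadeusz, Eliasz.
Tadeusz is living and takes 1/18.
Eliasz predeceased; the 1/18 allotted to Eliasz's branch passes to Eliasz's issue by representation.
The 1/18 is divided into 3 equal shares of 1/54 among Waclaw, Radoslaw, Grzegorz.
Waclaw is living and takes 1/54.
Radoslaw is living and takes 1/54.
Grzegorz is living and takes 1/54.
Pelagia is living and takes 1/9.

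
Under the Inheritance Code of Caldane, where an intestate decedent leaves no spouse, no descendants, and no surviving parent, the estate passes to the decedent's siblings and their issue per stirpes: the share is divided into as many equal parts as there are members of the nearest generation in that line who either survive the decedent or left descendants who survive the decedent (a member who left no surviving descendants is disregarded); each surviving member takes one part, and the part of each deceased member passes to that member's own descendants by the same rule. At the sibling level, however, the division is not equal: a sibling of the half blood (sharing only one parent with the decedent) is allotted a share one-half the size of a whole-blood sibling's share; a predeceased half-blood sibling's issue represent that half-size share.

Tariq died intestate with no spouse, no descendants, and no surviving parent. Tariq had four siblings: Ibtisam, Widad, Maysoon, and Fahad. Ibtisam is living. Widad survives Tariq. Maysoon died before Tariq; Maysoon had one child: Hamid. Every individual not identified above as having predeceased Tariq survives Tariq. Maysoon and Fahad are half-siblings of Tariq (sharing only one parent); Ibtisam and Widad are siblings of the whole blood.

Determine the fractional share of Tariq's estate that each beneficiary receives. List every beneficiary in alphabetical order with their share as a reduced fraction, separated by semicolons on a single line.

Fahad 1/6; Hamid 1/6; Ibtisam 1/3; Widad 1/3

No spouse, descendants, or parent survives, so the estate passes to Tariq's siblings per stirpes.
Half-blood siblings count for one-half the weight of whole-blood siblings at the initial division.
Dividing 1 in proportion to weights (total weight 3): Ibtisam (weight 1) → 1/3; Widad (weight 1) → 1/3; Maysoon (weight 1/2) → 1/6; Fahad (weight 1/2) → 1/6.
Ibtisam is living and takes 1/3.
Widad is living and takes 1/3.
Maysoon predeceased; the 1/6 allotted to Maysoon's branch passes to Maysoon's issue by representation.
Hamid is the sole taker at this level and receives the full 1/6.
Fahad is living and takes 1/6.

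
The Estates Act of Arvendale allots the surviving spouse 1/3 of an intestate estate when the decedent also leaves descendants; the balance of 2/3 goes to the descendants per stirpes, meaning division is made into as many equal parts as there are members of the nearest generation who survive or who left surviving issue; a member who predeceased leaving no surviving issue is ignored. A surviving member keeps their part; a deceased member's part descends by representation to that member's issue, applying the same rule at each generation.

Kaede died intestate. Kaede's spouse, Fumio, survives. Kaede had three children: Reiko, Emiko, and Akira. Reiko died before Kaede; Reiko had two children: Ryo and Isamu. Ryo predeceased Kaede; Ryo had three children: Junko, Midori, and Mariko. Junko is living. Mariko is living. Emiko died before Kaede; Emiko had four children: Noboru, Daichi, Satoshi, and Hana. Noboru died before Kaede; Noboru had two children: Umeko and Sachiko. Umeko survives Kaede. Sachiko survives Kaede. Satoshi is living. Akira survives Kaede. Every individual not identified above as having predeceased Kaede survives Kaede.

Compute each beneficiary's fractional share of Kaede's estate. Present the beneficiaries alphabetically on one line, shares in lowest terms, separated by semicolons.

Fumio, as surviving spouse, takes 1/3.
The remaining 2/3 passes to Kaede's descendants per stirpes.
The 2/3 is divided into 3 equal shares of 2/9 among Reiko, Emiko, Akira.
Reiko predeceased; the 2/9 allotted to Reiko's branch passes to Reiko's issue by representation.
The 2/9 is divided into 2 equal shares of 1/9 among Ryo, Isamu.
Ryo predeceased; the 1/9 allotted to Ryo's branch passes to Ryo's issue by representation.
The 1/9 is divided into 3 equal shares of 1/27 among Junko, Midori, Mariko.
Junko is living and takes 1/27.
Midori is living and takes 1/27.
Mariko is living and takes 1/27.
Isamu is living and takes 1/9.
Emiko predeceased; the 2/9 allotted to Emiko's branch passes to Emiko's issue by representation.
The 2/9 is divided into 4 equal shares of 1/18 among Noboru, Daichi, Satoshi, Hana.
Noboru predeceased; the 1/18 allotted to Noboru's branch passes to Noboru's issue by representation.
The 1/18 is divided into 2 equal shares of 1/36 among Umeko, Sachiko.
Umeko is living and takes 1/36.
Sachiko is living and takes 1/36.
Daichi is living and takes 1/18.
Satoshi is living and takes 1/18.
Hana is living and takes 1/18.
Akira is living and takes 2/9.

Akira 2/9; Daichi 1/18; Fumio 1/3; Hana 1/18; Isamu 1/9; Junko 1/27; Mariko 1/27; Midori 1/27; Sachiko 1/36; Satoshi 1/18; Umeko 1/36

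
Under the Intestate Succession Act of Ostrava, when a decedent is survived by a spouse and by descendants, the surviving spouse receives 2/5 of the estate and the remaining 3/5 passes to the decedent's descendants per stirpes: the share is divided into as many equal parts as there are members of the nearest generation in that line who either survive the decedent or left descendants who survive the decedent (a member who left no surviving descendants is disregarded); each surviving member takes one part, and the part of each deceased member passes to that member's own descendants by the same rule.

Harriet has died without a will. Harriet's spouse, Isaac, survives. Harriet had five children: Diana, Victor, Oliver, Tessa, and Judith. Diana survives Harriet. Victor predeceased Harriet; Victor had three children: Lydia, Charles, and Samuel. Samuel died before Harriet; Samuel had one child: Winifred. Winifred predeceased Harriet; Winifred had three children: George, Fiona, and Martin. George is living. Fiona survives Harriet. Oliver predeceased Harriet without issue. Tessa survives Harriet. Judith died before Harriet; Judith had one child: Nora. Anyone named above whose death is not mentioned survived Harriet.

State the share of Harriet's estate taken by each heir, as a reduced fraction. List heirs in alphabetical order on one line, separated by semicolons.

Charles 1/20; Diana 3/20; Fiona 1/60; George 1/60; Isaac 2/5; Lydia 1/20; Martin 1/60; Nora 3/20; Tessa 3/20

Isaac, as surviving spouse, takes 2/5.
The remaining 3/5 passes to Harriet's descendants per stirpes.
Oliver left no surviving issue, so that branch lapses and is disregarded.
The 3/5 is divided into 4 equal shares of 3/20 among Diana, Victor, Tessa, Judith.
Diana is living and takes 3/20.
Victor predeceased; the 3/20 allotted to Victor's branch passes to Victor's issue by representation.
The 3/20 is divided into 3 equal shares of 1/20 among Lydia, Charles, Samuel.
Lydia is living and takes 1/20.
Charles is living and takes 1/20.
Samuel predeceased; the 1/20 allotted to Samuel's branch passes to Samuel's issue by representation.
Winifred's line is the sole branch at this level, so the full 1/20 passes to Winifred's issue by representation.
The 1/20 is divided into 3 equal shares of 1/60 among George, Fiona, Martin.
George is living and takes 1/60.
Fiona is living and takes 1/60.
Martin is living and takes 1/60.
Tessa is living and takes 3/20.
Judith predeceased; the 3/20 allotted to Judith's branch passes to Judith's issue by representation.
Nora is the sole taker at this level and receives the full 3/20.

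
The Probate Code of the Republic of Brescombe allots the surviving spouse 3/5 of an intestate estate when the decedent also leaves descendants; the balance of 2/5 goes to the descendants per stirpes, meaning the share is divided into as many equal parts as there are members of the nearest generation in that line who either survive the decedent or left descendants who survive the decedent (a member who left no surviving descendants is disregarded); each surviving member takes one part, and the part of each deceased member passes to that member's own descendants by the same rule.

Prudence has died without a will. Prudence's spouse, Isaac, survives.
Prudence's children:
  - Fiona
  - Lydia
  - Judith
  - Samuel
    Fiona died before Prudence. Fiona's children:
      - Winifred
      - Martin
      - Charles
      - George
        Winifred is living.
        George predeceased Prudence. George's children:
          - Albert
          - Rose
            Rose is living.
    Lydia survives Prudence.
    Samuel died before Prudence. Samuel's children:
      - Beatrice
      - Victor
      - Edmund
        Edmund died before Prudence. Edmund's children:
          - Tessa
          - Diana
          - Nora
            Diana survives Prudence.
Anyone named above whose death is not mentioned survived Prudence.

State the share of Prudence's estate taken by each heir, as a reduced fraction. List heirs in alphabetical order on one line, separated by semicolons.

Isaac, as surviving spouse, takes 3/5.
The remaining 2/5 passes to Prudence's descendants per stirpes.
The 2/5 is divided into 4 equal shares of 1/10 among Fiona, Lydia, Judith, Samuel.
Fiona predeceased; the 1/10 allotted to Fiona's branch passes to Fiona's issue by representation.
The 1/10 is divided into 4 equal shares of 1/40 among Winifred, Martin, Charles, George.
Winifred is living and takes 1/40.
Martin is living and takes 1/40.
Charles is living and takes 1/40.
George predeceased; the 1/40 allotted to George's branch passes to George's issue by representation.
The 1/40 is divided into 2 equal shares of 1/80 among Albert, Rose.
Albert is living and takes 1/80.
Rose is living and takes 1/80.
Lydia is living and takes 1/10.
Judith is living and takes 1/10.
Samuel predeceased; the 1/10 allotted to Samuel's branch passes to Samuel's issue by representation.
The 1/10 is divided into 3 equal shares of 1/30 among Beatrice, Victor, Edmund.
Beatrice is living and takes 1/30.
Victor is living and takes 1/30.
Edmund predeceased; the 1/30 allotted to Edmund's branch passes to Edmund's issue by representation.
The 1/30 is divided into 3 equal shares of 1/90 among Tessa, Diana, Nora.
Tessa is living and takes 1/90.
Diana is living and takes 1/90.
Nora is living and takes 1/90.

Albert 1/80; Beatrice 1/30; Charles 1/40; Diana 1/90; Isaac 3/5; Judith 1/10; Lydia 1/10; Martin 1/40; Nora 1/90; Rose 1/80; Tessa 1/90; Victor 1/30; Winifred 1/40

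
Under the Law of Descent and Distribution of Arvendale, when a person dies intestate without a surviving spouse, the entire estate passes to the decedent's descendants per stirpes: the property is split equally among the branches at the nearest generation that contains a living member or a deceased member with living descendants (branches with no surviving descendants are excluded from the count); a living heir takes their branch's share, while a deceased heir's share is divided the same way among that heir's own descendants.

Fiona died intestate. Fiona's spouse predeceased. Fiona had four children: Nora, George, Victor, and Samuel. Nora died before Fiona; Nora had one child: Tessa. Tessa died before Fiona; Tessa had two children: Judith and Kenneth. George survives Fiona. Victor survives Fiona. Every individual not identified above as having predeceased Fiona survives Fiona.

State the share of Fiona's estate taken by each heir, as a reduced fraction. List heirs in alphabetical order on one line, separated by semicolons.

George 1/4; Judith 1/8; Kenneth 1/8; Samuel 1/4; Victor 1/4

There is no surviving spouse, so the entire estate passes to Fiona's descendants per stirpes.
The estate is divided into 4 equal shares of 1/4 among Nora, George, Victor, Samuel.
Nora predeceased; the 1/4 allotted to Nora's branch passes to Nora's issue by representation.
Tessa's line is the sole branch at this level, so the full 1/4 passes to Tessa's issue by representation.
The 1/4 is divided into 2 equal shares of 1/8 among Judith, Kenneth.
Judith is living and takes 1/8.
Kenneth is living and takes 1/8.
George is living and takes 1/4.
Victor is living and takes 1/4.
Samuel is living and takes 1/4.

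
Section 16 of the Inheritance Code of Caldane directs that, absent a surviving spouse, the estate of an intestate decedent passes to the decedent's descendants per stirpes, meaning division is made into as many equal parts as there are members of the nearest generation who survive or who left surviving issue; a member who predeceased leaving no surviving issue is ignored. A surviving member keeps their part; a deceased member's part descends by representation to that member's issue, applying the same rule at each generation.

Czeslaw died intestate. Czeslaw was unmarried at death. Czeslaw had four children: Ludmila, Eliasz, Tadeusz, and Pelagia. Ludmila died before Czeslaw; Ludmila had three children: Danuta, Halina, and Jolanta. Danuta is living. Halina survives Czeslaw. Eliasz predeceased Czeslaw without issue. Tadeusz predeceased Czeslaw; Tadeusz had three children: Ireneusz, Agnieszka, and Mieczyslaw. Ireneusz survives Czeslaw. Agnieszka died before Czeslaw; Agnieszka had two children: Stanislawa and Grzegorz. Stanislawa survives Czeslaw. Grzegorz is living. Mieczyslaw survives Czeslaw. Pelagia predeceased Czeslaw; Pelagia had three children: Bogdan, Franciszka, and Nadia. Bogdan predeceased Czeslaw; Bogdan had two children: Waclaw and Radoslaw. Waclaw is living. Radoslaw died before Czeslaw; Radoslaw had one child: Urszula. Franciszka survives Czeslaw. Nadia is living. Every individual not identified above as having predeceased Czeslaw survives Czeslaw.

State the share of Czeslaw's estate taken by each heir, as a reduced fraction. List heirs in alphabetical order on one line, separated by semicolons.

Danuta 1/9; Franciszka 1/9; Grzegorz 1/18; Halina 1/9; Ireneusz 1/9; Jolanta 1/9; Mieczyslaw 1/9; Nadia 1/9; Stanislawa 1/18; Urszula 1/18; Waclaw 1/18

There is no surviving spouse, so the entire estate passes to Czeslaw's descendants per stirpes.
Eliasz left no surviving issue, so that branch lapses and is disregarded.
The estate is divided into 3 equal shares of 1/3 among Ludmila, Tadeusz, Pelagia.
Ludmila predeceased; the 1/3 allotted to Ludmila's branch passes to Ludmila's issue by representation.
The 1/3 is divided into 3 equal shares of 1/9 among Danuta, Halina, Jolanta.
Danuta is living and takes 1/9.
Halina is living and takes 1/9.
Jolanta is living and takes 1/9.
Tadeusz predeceased; the 1/3 allotted to Tadeusz's branch passes to Tadeusz's issue by representation.
The 1/3 is divided into 3 equal shares of 1/9 among Ireneusz, Agnieszka, Mieczyslaw.
Ireneusz is living and takes 1/9.
Agnieszka predeceased; the 1/9 allotted to Agnieszka's branch passes to Agnieszka's issue by representation.
The 1/9 is divided into 2 equal shares of 1/18 among Stanislawa, Grzegorz.
Stanislawa is living and takes 1/18.
Grzegorz is living and takes 1/18.
Mieczyslaw is living and takes 1/9.
Pelagia predeceased; the 1/3 allotted to Pelagia's branch passes to Pelagia's issue by representation.
The 1/3 is divided into 3 equal shares of 1/9 among Bogdan, Franciszka, Nadia.
Bogdan predeceased; the 1/9 allotted to Bogdan's branch passes to Bogdan's issue by representation.
The 1/9 is divided into 2 equal shares of 1/18 among Waclaw, Radoslaw.
Waclaw is living and takes 1/18.
Radoslaw predeceased; the 1/18 allotted to Radoslaw's branch passes to Radoslaw's issue by representation.
Urszula is the sole taker at this level and receives the full 1/18.
Franciszka is living and takes 1/9.
Nadia is living and takes 1/9.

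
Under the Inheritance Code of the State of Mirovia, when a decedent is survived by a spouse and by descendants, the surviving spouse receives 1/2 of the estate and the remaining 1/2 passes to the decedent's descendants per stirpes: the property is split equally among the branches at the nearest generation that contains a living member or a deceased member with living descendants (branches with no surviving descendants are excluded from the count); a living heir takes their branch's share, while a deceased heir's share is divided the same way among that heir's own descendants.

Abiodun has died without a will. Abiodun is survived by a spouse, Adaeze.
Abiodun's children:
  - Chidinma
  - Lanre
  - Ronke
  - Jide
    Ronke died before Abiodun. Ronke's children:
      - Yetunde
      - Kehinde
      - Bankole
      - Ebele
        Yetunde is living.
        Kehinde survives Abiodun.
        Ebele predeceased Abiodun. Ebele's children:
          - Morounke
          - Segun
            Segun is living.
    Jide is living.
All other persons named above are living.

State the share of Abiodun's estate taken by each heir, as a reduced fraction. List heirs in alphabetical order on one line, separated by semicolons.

Adaeze, as surviving spouse, takes 1/2.
The remaining 1/2 passes to Abiodun's descendants per stirpes.
The 1/2 is divided into 4 equal shares of 1/8 among Chidinma, Lanre, Ronke, Jide.
Chidinma is living and takes 1/8.
Lanre is living and takes 1/8.
Ronke predeceased; the 1/8 allotted to Ronke's branch passes to Ronke's issue by representation.
The 1/8 is divided into 4 equal shares of 1/32 among Yetunde, Kehinde, Bankole, Ebele.
Yetunde is living and takes 1/32.
Kehinde is living and takes 1/32.
Bankole is living and takes 1/32.
Ebele predeceased; the 1/32 allotted to Ebele's branch passes to Ebele's issue by representation.
The 1/32 is divided into 2 equal shares of 1/64 among Morounke, Segun.
Morounke is living and takes 1/64.
Segun is living and takes 1/64.
Jide is living and takes 1/8.

Adaeze 1/2; Bankole 1/32; Chidinma 1/8; Jide 1/8; Kehinde 1/32; Lanre 1/8; Morounke 1/64; Segun 1/64; Yetunde 1/32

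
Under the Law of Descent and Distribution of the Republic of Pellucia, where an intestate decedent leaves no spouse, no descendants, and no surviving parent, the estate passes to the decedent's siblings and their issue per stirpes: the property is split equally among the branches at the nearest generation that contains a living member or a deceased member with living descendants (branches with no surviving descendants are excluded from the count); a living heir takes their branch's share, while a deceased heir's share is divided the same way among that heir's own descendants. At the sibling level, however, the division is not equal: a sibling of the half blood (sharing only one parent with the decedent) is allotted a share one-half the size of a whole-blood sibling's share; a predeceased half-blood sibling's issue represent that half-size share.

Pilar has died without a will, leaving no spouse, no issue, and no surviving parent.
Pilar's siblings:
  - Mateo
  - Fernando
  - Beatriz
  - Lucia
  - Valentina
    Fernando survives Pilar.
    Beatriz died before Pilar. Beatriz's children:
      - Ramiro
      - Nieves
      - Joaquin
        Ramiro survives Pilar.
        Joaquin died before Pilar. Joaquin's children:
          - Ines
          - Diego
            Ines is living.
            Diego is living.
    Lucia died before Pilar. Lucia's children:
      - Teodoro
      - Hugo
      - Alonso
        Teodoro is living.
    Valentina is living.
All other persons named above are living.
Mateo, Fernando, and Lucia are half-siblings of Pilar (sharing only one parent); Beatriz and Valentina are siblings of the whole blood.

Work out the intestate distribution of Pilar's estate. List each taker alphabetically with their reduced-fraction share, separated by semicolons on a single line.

No spouse, descendants, or parent survives, so the estate passes to Pilar's siblings per stirpes.
Half-blood siblings count for one-half the weight of whole-blood siblings at the initial division.
Dividing 1 in proportion to weights (total weight 7/2): Mateo (weight 1/2) → 1/7; Fernando (weight 1/2) → 1/7; Beatriz (weight 1) → 2/7; Lucia (weight 1/2) → 1/7; Valentina (weight 1) → 2/7.
Mateo is living and takes 1/7.
Fernando is living and takes 1/7.
Beatriz predeceased; the 2/7 allotted to Beatriz's branch passes to Beatriz's issue by representation.
The 2/7 is divided into 3 equal shares of 2/21 among Ramiro, Nieves, Joaquin.
Ramiro is living and takes 2/21.
Nieves is living and takes 2/21.
Joaquin predeceased; the 2/21 allotted to Joaquin's branch passes to Joaquin's issue by representation.
The 2/21 is divided into 2 equal shares of 1/21 among Ines, Diego.
Ines is living and takes 1/21.
Diego is living and takes 1/21.
Lucia predeceased; the 1/7 allotted to Lucia's branch passes to Lucia's issue by representation.
The 1/7 is divided into 3 equal shares of 1/21 among Teodoro, Hugo, Alonso.
Teodoro is living and takes 1/21.
Hugo is living and takes 1/21.
Alonso is living and takes 1/21.
Valentina is living and takes 2/7.

Alonso 1/21; Diego 1/21; Fernando 1/7; Hugo 1/21; Ines 1/21; Mateo 1/7; Nieves 2/21; Ramiro 2/21; Teodoro 1/21; Valentina 2/7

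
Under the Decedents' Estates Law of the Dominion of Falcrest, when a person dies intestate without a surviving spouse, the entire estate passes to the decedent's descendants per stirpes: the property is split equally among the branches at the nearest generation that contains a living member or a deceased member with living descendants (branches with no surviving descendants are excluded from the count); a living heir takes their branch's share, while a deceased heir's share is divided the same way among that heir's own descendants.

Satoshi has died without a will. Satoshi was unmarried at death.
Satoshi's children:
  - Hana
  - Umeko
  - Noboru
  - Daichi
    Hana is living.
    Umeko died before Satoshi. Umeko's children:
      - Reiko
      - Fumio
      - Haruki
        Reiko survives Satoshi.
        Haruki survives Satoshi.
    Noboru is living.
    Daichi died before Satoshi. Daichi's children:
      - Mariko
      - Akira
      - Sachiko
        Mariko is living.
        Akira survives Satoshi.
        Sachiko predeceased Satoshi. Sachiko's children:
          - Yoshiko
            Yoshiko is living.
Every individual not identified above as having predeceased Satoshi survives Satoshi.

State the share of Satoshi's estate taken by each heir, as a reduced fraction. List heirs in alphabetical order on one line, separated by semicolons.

Akira 1/12; Fumio 1/12; Hana 1/4; Haruki 1/12; Mariko 1/12; Noboru 1/4; Reiko 1/12; Yoshiko 1/12

There is no surviving spouse, so the entire estate passes to Satoshi's descendants per stirpes.
The estate is divided into 4 equal shares of 1/4 among Hana, Umeko, Noboru, Daichi.
Hana is living and takes 1/4.
Umeko predeceased; the 1/4 allotted to Umeko's branch passes to Umeko's issue by representation.
The 1/4 is divided into 3 equal shares of 1/12 among Reiko, Fumio, Haruki.
Reiko is living and takes 1/12.
Fumio is living and takes 1/12.
Haruki is living and takes 1/12.
Noboru is living and takes 1/4.
Daichi predeceased; the 1/4 allotted to Daichi's branch passes to Daichi's issue by representation.
The 1/4 is divided into 3 equal shares of 1/12 among Mariko, Akira, Sachiko.
Mariko is living and takes 1/12.
Akira is living and takes 1/12.
Sachiko predeceased; the 1/12 allotted to Sachiko's branch passes to Sachiko's issue by representation.
Yoshiko is the sole taker at this level and receives the full 1/12.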